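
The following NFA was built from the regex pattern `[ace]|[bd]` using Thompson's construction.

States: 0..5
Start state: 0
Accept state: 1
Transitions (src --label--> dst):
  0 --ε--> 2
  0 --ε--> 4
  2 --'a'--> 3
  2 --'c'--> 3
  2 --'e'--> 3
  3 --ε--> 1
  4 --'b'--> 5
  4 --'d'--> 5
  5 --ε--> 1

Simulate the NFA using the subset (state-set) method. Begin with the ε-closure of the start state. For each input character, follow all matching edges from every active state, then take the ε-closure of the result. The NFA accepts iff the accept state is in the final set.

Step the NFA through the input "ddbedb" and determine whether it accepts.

initial (ε-close {0}): {0,2,4}
'd' @ 1: {1,5}  ✓accept
'd' @ 2: {}  — state set empty
rest 'bedb' ignored (set empty)
after full input: {}  (accept=1 not in)

Answer: REJECT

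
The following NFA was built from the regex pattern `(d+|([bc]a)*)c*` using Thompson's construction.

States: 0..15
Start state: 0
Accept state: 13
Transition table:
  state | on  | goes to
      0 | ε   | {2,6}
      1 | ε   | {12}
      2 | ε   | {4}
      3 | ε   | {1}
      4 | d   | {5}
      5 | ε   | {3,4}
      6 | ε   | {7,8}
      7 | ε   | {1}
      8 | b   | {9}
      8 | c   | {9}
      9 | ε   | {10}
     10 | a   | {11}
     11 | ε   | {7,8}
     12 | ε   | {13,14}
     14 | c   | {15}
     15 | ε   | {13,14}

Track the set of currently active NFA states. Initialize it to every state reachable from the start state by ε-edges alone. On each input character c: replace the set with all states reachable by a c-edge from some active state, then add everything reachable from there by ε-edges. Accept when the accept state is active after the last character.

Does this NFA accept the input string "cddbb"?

Answer: REJECT

Trace:
start: ε-closure({0}) = {0,1,2,4,6,7,8,12,13,14}
'c' @ 1: {9,10,13,14,15}  (accept∈set)
'd' @ 2: {}  — dead — no transitions
rest 'dbb' ignored (set empty)
after full input: {}  (accept=13 not in)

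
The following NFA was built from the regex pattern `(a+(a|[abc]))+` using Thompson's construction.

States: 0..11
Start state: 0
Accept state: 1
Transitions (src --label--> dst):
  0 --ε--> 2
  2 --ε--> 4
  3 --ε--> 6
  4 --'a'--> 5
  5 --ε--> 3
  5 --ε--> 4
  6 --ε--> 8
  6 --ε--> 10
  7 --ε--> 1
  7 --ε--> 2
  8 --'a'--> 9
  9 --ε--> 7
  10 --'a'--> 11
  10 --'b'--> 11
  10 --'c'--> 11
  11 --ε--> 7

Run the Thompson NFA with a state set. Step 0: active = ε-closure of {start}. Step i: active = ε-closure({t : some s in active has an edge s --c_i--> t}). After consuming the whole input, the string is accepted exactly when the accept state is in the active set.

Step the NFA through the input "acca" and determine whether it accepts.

S₀ = ε-closure({0}) = {0,2,4}
'a' @ 1: {3,4,5,6,8,10}
'c' @ 2: {1,2,4,7,11}  (accept∈set)
'c' @ 3: {}  — dead — no transitions
rest 'a' ignored (set empty)
after full input: {}  (accept=1 not in)

Answer: REJECT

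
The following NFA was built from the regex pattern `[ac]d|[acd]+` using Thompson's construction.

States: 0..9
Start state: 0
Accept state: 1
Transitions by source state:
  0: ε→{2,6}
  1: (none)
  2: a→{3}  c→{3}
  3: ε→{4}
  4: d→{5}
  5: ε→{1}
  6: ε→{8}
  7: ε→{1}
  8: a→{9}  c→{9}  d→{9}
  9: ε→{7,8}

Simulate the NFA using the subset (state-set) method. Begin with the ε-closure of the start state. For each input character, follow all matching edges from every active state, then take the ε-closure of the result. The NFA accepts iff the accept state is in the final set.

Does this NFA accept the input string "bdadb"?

start: ε-closure({0}) = {0,2,6,8}
'b' @ 1: {}  — state set empty
rest 'dadb' ignored (set empty)
after full input: {}  (accept=1 not in)

Answer: REJECT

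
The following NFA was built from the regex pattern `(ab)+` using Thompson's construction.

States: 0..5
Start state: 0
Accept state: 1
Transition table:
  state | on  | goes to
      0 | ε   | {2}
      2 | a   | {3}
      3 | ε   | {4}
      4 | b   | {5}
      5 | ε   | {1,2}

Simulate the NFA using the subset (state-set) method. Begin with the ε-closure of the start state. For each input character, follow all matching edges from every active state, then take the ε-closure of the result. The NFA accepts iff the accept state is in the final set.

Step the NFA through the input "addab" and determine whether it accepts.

start: ε-closure({0}) = {0,2}
'a' @ 1: {3,4}
'd' @ 2: {}  — dead — no transitions
rest 'dab' ignored (set empty)
final: {}; accept 1 not in set

Answer: REJECT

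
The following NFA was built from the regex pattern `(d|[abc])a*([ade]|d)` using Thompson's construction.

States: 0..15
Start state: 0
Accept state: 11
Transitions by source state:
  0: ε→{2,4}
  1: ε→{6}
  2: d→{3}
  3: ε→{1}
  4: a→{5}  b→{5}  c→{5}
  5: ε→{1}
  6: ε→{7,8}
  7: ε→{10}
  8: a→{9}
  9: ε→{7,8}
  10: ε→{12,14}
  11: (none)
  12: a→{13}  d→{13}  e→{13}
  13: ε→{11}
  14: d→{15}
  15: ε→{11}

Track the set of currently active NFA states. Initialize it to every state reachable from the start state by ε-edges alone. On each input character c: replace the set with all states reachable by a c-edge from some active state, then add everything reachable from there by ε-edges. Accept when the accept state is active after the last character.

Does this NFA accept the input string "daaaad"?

start: ε-closure({0}) = {0,2,4}
'd' @ 1: {1,3,6,7,8,10,12,14}
'a' @ 2: {7,8,9,10,11,12,13,14}  (accept∈set)
'a' @ 3: {7,8,9,10,11,12,13,14}  (accept∈set)
'a' @ 4: {7,8,9,10,11,12,13,14}  (accept∈set)
'a' @ 5: {7,8,9,10,11,12,13,14}  (accept∈set)
'd' @ 6: {11,13,15}  (accept∈set)
final: {11,13,15}; accept 11 in set

Answer: ACCEPT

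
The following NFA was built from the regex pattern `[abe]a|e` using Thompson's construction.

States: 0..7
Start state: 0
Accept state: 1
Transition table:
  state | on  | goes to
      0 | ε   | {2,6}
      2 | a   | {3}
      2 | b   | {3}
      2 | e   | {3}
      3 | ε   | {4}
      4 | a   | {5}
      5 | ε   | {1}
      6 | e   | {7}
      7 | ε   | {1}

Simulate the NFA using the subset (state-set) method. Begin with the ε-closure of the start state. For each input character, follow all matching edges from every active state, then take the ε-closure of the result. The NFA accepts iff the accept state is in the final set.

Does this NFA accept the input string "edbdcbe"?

Answer: REJECT

Trace:
start: ε-closure({0}) = {0,2,6}
'e' @ 1: {1,3,4,7}  (accept∈set)
'd' @ 2: {}  — dead — no transitions
rest 'bdcbe' ignored (set empty)
final: {}; accept 1 not in set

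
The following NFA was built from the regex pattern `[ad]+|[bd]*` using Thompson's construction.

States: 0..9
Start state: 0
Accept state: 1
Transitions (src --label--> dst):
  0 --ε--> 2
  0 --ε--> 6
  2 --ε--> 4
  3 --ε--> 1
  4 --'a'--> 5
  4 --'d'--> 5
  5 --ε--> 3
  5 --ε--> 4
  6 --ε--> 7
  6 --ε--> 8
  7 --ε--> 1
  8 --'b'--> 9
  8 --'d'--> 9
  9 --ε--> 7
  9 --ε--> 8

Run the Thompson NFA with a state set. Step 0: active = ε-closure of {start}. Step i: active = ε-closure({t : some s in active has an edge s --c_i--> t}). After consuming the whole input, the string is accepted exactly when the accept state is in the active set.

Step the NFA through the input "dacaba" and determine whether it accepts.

start: ε-closure({0}) = {0,1,2,4,6,7,8}
'd' @ 1: {1,3,4,5,7,8,9}  ✓accept
'a' @ 2: {1,3,4,5}  ✓accept
'c' @ 3: {}  — dead — no transitions
rest 'aba' ignored (set empty)
final: {}; accept 1 not in set

Answer: REJECT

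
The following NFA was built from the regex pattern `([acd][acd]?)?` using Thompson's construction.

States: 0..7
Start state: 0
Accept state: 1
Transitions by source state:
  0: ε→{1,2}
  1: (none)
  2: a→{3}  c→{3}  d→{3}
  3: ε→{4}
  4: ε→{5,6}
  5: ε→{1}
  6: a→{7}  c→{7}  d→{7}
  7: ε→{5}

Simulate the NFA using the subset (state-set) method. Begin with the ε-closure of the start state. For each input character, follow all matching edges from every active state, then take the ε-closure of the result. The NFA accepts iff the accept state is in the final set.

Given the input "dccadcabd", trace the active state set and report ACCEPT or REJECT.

Answer: REJECT

Derivation:
initial (ε-close {0}): {0,1,2}
'd' @ 1: {1,3,4,5,6}  (accept∈set)
'c' @ 2: {1,5,7}  (accept∈set)
'c' @ 3: {}  — no active states
rest 'adcabd' ignored (set empty)
after full input: {}  (accept=1 not in)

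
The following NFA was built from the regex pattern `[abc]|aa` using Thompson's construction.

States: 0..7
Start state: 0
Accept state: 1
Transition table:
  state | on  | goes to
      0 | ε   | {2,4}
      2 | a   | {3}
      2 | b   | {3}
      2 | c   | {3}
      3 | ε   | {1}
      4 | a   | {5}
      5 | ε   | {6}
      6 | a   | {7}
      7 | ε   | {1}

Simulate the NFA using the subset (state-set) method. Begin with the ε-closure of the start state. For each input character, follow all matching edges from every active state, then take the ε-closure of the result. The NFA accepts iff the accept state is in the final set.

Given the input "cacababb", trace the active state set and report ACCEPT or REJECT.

Answer: REJECT

Trace:
initial (ε-close {0}): {0,2,4}
'c' @ 1: {1,3}  (accept∈set)
'a' @ 2: {}  — state set empty
rest 'cababb' ignored (set empty)
after full input: {}  (accept=1 not in)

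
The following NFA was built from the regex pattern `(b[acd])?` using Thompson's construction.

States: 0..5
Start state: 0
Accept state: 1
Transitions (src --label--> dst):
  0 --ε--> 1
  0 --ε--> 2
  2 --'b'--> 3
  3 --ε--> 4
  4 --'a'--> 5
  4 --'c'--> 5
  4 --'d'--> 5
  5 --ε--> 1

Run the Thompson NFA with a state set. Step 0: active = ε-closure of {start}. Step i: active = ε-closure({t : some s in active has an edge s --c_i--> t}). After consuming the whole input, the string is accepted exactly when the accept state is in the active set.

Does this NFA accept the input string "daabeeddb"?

start: ε-closure({0}) = {0,1,2}
'd' @ 1: {}  — no active states
rest 'aabeeddb' ignored (set empty)
end set {} — state 1 not in

Answer: REJECT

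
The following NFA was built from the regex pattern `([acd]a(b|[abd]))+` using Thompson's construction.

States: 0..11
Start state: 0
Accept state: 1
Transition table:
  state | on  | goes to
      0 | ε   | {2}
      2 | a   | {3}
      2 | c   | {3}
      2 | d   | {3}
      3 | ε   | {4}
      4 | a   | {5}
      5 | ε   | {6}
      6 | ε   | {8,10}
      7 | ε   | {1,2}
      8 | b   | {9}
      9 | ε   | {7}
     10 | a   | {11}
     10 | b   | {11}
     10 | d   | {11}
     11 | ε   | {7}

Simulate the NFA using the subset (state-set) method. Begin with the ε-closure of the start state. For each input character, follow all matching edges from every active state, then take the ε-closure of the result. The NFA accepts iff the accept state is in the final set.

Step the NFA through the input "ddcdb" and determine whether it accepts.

S₀ = ε-closure({0}) = {0,2}
'd' @ 1: {3,4}
'd' @ 2: {}  — state set empty
rest 'cdb' ignored (set empty)
final: {}; accept 1 not in set

Answer: REJECT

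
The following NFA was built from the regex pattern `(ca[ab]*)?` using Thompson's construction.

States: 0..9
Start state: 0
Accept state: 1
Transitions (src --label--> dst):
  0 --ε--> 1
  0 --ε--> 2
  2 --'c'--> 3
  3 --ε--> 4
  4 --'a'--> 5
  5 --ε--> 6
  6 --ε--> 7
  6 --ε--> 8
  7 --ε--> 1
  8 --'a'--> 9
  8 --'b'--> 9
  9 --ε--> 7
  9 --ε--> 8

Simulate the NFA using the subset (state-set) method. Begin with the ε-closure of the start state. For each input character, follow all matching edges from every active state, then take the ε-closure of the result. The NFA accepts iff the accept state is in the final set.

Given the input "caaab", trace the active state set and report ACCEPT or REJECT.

Answer: ACCEPT

Derivation:
start: ε-closure({0}) = {0,1,2}
'c' @ 1: {3,4}
'a' @ 2: {1,5,6,7,8}  [accepting]
'a' @ 3: {1,7,8,9}  [accepting]
'a' @ 4: {1,7,8,9}  [accepting]
'b' @ 5: {1,7,8,9}  [accepting]
end set {1,7,8,9} — state 1 in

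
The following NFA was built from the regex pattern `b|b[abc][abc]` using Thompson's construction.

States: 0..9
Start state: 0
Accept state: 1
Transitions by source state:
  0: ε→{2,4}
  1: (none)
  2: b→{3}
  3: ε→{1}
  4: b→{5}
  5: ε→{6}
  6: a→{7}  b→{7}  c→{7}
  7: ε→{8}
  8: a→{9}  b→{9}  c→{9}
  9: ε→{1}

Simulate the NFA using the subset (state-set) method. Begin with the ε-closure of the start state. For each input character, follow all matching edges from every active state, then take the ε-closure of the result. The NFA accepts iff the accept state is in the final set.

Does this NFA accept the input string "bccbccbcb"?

start: ε-closure({0}) = {0,2,4}
'b' @ 1: {1,3,5,6}  [accepting]
'c' @ 2: {7,8}
'c' @ 3: {1,9}  [accepting]
'b' @ 4: {}  — dead — no transitions
rest 'ccbcb' ignored (set empty)
after full input: {}  (accept=1 not in)

Answer: REJECT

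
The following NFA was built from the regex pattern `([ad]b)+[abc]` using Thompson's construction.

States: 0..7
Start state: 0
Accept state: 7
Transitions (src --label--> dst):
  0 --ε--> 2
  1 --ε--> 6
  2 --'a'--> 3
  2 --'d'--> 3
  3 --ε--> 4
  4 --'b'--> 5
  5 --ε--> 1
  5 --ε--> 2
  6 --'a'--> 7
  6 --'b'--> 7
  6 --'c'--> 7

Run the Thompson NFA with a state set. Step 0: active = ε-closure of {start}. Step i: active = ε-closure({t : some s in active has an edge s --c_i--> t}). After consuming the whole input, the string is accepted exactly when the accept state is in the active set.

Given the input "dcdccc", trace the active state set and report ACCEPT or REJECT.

Answer: REJECT

Derivation:
initial (ε-close {0}): {0,2}
'd' @ 1: {3,4}
'c' @ 2: {}  — dead — no transitions
rest 'dccc' ignored (set empty)
after full input: {}  (accept=7 not in)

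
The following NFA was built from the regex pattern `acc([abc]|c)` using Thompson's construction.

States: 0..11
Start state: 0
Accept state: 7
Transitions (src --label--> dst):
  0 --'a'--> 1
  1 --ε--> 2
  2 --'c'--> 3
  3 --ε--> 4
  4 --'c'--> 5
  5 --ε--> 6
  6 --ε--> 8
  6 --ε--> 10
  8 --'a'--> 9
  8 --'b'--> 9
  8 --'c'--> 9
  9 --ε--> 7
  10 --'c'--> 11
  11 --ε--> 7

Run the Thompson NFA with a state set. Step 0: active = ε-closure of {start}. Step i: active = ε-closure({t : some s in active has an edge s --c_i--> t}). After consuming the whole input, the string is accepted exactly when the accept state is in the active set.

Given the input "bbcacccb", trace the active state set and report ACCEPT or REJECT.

Answer: REJECT

Trace:
initial (ε-close {0}): {0}
'b' @ 1: {}  — dead — no transitions
rest 'bcacccb' ignored (set empty)
end set {} — state 7 not in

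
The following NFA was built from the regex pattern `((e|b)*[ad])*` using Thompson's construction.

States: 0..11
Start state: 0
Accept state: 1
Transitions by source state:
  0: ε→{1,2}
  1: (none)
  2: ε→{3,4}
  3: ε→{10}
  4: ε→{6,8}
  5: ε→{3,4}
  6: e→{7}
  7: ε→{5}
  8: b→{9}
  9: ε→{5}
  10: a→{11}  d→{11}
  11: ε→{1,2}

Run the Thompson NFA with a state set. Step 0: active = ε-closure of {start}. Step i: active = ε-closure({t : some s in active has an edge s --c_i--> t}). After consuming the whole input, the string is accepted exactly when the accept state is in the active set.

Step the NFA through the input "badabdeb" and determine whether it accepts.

Answer: REJECT

Steps:
initial (ε-close {0}): {0,1,2,3,4,6,8,10}
'b' @ 1: {3,4,5,6,8,9,10}
'a' @ 2: {1,2,3,4,6,8,10,11}  (accept∈set)
'd' @ 3: {1,2,3,4,6,8,10,11}  (accept∈set)
'a' @ 4: {1,2,3,4,6,8,10,11}  (accept∈set)
'b' @ 5: {3,4,5,6,8,9,10}
'd' @ 6: {1,2,3,4,6,8,10,11}  (accept∈set)
'e' @ 7: {3,4,5,6,7,8,10}
'b' @ 8: {3,4,5,6,8,9,10}
after full input: {3,4,5,6,8,9,10}  (accept=1 not in)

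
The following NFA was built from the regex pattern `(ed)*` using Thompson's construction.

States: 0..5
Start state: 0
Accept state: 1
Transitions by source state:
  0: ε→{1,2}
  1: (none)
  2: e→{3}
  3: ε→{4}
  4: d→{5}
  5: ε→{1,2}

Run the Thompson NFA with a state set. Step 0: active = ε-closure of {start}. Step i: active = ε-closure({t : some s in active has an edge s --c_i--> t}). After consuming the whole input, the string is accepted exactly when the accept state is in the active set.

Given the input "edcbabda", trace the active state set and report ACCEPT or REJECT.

initial (ε-close {0}): {0,1,2}
'e' @ 1: {3,4}
'd' @ 2: {1,2,5}  (accept∈set)
'c' @ 3: {}  — no active states
rest 'babda' ignored (set empty)
final: {}; accept 1 not in set

Answer: REJECT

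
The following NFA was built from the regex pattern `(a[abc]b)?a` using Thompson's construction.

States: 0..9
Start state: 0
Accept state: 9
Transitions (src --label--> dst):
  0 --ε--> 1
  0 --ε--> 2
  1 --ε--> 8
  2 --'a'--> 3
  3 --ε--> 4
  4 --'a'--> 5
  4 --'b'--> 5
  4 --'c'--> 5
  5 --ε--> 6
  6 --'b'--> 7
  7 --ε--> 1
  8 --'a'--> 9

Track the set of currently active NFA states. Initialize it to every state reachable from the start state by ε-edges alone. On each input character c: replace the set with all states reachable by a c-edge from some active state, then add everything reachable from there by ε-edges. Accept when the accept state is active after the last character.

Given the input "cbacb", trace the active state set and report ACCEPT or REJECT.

Answer: REJECT

Steps:
initial (ε-close {0}): {0,1,2,8}
'c' @ 1: {}  — no active states
rest 'bacb' ignored (set empty)
final: {}; accept 9 not in set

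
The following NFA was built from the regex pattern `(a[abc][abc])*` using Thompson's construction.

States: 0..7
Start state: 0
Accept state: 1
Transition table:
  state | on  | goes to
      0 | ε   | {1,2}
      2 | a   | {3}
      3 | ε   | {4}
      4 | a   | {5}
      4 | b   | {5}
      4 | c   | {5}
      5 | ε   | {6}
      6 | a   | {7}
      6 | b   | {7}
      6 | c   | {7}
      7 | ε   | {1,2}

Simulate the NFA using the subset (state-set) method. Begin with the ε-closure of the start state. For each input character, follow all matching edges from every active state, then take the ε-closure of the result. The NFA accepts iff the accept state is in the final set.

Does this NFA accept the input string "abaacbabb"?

start: ε-closure({0}) = {0,1,2}
'a' @ 1: {3,4}
'b' @ 2: {5,6}
'a' @ 3: {1,2,7}  ✓accept
'a' @ 4: {3,4}
'c' @ 5: {5,6}
'b' @ 6: {1,2,7}  ✓accept
'a' @ 7: {3,4}
'b' @ 8: {5,6}
'b' @ 9: {1,2,7}  ✓accept
after full input: {1,2,7}  (accept=1 in)

Answer: ACCEPT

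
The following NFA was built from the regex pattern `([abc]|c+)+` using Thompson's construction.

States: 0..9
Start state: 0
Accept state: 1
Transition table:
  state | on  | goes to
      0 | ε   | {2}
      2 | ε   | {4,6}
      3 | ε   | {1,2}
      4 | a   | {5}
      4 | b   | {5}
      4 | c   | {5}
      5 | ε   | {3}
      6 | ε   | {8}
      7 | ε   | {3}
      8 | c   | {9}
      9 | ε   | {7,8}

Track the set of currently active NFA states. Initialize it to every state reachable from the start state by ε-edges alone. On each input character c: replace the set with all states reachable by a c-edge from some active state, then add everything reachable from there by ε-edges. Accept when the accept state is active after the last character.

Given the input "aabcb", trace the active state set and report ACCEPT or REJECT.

initial (ε-close {0}): {0,2,4,6,8}
'a' @ 1: {1,2,3,4,5,6,8}  [accepting]
'a' @ 2: {1,2,3,4,5,6,8}  [accepting]
'b' @ 3: {1,2,3,4,5,6,8}  [accepting]
'c' @ 4: {1,2,3,4,5,6,7,8,9}  [accepting]
'b' @ 5: {1,2,3,4,5,6,8}  [accepting]
after full input: {1,2,3,4,5,6,8}  (accept=1 in)

Answer: ACCEPT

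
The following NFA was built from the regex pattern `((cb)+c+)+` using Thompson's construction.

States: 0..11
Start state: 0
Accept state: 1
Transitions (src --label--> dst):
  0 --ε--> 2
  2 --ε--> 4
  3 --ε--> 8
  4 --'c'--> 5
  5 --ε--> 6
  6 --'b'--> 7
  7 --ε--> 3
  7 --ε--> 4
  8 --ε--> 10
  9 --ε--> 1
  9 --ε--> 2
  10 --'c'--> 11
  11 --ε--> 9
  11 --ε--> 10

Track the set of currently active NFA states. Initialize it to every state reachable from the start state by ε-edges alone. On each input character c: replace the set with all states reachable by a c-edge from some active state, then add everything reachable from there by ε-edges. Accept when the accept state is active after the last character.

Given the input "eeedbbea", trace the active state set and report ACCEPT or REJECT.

Answer: REJECT

Trace:
S₀ = ε-closure({0}) = {0,2,4}
'e' @ 1: {}  — no active states
rest 'eedbbea' ignored (set empty)
after full input: {}  (accept=1 not in)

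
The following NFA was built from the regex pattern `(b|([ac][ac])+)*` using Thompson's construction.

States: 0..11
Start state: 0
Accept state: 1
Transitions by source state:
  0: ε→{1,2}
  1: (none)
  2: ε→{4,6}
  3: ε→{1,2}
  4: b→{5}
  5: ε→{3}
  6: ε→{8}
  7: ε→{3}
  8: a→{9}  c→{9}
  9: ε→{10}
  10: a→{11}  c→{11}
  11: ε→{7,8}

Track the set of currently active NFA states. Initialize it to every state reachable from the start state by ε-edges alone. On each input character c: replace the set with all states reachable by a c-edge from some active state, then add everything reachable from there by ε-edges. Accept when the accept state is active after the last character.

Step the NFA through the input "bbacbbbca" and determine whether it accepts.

start: ε-closure({0}) = {0,1,2,4,6,8}
'b' @ 1: {1,2,3,4,5,6,8}  [accepting]
'b' @ 2: {1,2,3,4,5,6,8}  [accepting]
'a' @ 3: {9,10}
'c' @ 4: {1,2,3,4,6,7,8,11}  [accepting]
'b' @ 5: {1,2,3,4,5,6,8}  [accepting]
'b' @ 6: {1,2,3,4,5,6,8}  [accepting]
'b' @ 7: {1,2,3,4,5,6,8}  [accepting]
'c' @ 8: {9,10}
'a' @ 9: {1,2,3,4,6,7,8,11}  [accepting]
end set {1,2,3,4,6,7,8,11} — state 1 in

Answer: ACCEPT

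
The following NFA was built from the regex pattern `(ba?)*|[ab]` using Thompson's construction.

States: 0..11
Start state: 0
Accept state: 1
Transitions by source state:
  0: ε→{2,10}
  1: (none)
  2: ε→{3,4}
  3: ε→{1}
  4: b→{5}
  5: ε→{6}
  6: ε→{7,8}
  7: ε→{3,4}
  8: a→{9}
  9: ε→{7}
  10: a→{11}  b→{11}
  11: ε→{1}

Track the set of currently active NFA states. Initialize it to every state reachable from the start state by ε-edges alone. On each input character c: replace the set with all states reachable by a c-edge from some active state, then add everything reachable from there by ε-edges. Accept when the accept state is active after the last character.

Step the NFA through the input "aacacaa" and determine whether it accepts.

S₀ = ε-closure({0}) = {0,1,2,3,4,10}
'a' @ 1: {1,11}  (accept∈set)
'a' @ 2: {}  — state set empty
rest 'cacaa' ignored (set empty)
end set {} — state 1 not in

Answer: REJECT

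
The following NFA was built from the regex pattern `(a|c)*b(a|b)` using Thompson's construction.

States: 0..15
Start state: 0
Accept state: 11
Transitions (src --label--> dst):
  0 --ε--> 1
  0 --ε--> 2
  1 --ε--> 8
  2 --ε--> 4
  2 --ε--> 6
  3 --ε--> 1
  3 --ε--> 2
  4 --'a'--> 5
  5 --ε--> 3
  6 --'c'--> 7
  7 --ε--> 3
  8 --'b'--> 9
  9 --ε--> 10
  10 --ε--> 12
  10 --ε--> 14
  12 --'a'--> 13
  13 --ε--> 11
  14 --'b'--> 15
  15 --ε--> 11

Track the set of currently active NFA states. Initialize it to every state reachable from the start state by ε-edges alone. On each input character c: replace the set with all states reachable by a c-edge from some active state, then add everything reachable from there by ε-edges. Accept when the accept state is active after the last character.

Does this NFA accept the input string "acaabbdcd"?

initial (ε-close {0}): {0,1,2,4,6,8}
'a' @ 1: {1,2,3,4,5,6,8}
'c' @ 2: {1,2,3,4,6,7,8}
'a' @ 3: {1,2,3,4,5,6,8}
'a' @ 4: {1,2,3,4,5,6,8}
'b' @ 5: {9,10,12,14}
'b' @ 6: {11,15}  (accept∈set)
'd' @ 7: {}  — no active states
rest 'cd' ignored (set empty)
after full input: {}  (accept=11 not in)

Answer: REJECT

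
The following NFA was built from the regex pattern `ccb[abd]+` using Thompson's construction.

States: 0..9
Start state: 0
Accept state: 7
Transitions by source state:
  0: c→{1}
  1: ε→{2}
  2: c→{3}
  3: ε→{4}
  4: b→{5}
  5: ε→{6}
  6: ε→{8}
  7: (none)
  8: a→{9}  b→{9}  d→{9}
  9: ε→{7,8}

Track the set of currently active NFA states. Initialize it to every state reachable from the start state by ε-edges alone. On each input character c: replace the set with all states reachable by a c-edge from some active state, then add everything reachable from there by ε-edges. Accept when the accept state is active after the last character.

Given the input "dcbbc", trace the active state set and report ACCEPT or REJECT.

start: ε-closure({0}) = {0}
'd' @ 1: {}  — dead — no transitions
rest 'cbbc' ignored (set empty)
end set {} — state 7 not in

Answer: REJECT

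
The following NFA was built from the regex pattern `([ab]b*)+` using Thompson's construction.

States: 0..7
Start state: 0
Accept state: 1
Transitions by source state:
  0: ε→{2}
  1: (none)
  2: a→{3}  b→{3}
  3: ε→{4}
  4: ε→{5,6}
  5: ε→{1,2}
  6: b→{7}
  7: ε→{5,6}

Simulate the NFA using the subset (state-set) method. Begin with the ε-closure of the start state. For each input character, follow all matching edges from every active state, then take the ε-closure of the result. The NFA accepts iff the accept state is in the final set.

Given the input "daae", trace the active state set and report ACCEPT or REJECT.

Answer: REJECT

Derivation:
S₀ = ε-closure({0}) = {0,2}
'd' @ 1: {}  — state set empty
rest 'aae' ignored (set empty)
final: {}; accept 1 not in set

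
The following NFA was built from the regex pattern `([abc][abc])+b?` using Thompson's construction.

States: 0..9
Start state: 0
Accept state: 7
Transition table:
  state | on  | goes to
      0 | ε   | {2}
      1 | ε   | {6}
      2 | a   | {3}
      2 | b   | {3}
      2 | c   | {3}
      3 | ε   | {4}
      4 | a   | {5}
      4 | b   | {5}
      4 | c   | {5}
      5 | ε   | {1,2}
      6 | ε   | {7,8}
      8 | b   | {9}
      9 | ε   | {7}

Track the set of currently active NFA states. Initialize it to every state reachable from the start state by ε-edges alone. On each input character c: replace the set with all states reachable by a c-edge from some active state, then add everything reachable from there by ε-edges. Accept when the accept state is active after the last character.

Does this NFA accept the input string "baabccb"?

start: ε-closure({0}) = {0,2}
'b' @ 1: {3,4}
'a' @ 2: {1,2,5,6,7,8}  ✓accept
'a' @ 3: {3,4}
'b' @ 4: {1,2,5,6,7,8}  ✓accept
'c' @ 5: {3,4}
'c' @ 6: {1,2,5,6,7,8}  ✓accept
'b' @ 7: {3,4,7,9}  ✓accept
after full input: {3,4,7,9}  (accept=7 in)

Answer: ACCEPT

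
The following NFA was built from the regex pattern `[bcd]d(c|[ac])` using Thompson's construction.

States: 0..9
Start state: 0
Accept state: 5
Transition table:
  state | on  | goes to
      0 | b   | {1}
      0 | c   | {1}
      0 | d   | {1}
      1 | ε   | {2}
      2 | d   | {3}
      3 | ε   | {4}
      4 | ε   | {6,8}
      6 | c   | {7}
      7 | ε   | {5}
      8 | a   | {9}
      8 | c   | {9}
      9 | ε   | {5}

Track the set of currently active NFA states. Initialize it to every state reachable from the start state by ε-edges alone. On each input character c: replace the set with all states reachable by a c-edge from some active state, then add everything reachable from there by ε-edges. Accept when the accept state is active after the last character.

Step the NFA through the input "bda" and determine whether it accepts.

Answer: ACCEPT

Steps:
S₀ = ε-closure({0}) = {0}
'b' @ 1: {1,2}
'd' @ 2: {3,4,6,8}
'a' @ 3: {5,9}  ✓accept
end set {5,9} — state 5 in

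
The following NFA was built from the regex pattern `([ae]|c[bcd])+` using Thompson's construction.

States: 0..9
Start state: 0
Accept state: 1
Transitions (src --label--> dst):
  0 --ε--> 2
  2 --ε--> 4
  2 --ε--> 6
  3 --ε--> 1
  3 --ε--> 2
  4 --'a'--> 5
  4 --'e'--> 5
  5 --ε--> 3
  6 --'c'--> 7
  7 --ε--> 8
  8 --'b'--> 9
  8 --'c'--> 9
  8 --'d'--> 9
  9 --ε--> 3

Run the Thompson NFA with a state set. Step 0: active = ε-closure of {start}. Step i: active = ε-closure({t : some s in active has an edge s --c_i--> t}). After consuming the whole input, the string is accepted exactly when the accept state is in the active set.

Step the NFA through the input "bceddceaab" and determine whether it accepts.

start: ε-closure({0}) = {0,2,4,6}
'b' @ 1: {}  — no active states
rest 'ceddceaab' ignored (set empty)
end set {} — state 1 not in

Answer: REJECT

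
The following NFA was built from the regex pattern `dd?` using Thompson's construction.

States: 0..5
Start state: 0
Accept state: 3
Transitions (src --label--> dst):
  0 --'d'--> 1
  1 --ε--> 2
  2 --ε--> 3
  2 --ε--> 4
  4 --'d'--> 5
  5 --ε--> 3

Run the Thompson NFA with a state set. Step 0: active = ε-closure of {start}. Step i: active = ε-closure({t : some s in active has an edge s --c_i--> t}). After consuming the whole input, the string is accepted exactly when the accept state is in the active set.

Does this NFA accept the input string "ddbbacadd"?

Answer: REJECT

Steps:
S₀ = ε-closure({0}) = {0}
'd' @ 1: {1,2,3,4}  (accept∈set)
'd' @ 2: {3,5}  (accept∈set)
'b' @ 3: {}  — state set empty
rest 'bacadd' ignored (set empty)
end set {} — state 3 not in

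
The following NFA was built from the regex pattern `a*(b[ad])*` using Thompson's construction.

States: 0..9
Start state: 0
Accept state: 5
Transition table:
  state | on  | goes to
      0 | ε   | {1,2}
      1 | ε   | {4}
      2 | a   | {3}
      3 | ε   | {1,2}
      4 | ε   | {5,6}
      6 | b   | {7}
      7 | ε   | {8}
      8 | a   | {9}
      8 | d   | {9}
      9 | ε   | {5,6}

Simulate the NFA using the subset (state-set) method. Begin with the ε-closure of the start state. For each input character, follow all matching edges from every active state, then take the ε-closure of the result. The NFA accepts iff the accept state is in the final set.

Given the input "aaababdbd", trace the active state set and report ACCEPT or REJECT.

initial (ε-close {0}): {0,1,2,4,5,6}
'a' @ 1: {1,2,3,4,5,6}  (accept∈set)
'a' @ 2: {1,2,3,4,5,6}  (accept∈set)
'a' @ 3: {1,2,3,4,5,6}  (accept∈set)
'b' @ 4: {7,8}
'a' @ 5: {5,6,9}  (accept∈set)
'b' @ 6: {7,8}
'd' @ 7: {5,6,9}  (accept∈set)
'b' @ 8: {7,8}
'd' @ 9: {5,6,9}  (accept∈set)
final: {5,6,9}; accept 5 in set

Answer: ACCEPT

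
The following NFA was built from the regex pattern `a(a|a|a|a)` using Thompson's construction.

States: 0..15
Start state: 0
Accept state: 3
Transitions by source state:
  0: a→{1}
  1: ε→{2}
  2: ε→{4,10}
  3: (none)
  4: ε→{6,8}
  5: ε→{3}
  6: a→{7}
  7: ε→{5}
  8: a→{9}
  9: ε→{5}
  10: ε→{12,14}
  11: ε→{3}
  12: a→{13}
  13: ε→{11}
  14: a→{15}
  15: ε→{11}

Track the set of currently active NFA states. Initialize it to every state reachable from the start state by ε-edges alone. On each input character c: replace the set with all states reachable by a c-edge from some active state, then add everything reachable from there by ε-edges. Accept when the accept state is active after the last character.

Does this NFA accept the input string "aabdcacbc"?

Answer: REJECT

Trace:
start: ε-closure({0}) = {0}
'a' @ 1: {1,2,4,6,8,10,12,14}
'a' @ 2: {3,5,7,9,11,13,15}  (accept∈set)
'b' @ 3: {}  — state set empty
rest 'dcacbc' ignored (set empty)
end set {} — state 3 not in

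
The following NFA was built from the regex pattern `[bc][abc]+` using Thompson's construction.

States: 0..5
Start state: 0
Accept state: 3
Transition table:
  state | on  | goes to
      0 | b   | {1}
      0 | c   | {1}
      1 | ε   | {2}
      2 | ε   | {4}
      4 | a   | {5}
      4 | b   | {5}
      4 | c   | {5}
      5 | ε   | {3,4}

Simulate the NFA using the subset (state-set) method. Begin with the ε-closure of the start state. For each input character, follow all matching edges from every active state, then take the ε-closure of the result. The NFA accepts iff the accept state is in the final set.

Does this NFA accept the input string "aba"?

S₀ = ε-closure({0}) = {0}
'a' @ 1: {}  — state set empty
rest 'ba' ignored (set empty)
after full input: {}  (accept=3 not in)

Answer: REJECT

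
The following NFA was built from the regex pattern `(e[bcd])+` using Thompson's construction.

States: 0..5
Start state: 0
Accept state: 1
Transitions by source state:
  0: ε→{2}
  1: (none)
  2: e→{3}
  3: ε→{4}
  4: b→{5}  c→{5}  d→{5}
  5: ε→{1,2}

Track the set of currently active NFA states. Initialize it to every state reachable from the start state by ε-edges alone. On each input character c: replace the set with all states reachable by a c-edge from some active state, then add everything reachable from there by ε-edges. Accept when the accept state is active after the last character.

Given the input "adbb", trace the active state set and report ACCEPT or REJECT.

Answer: REJECT

Trace:
S₀ = ε-closure({0}) = {0,2}
'a' @ 1: {}  — state set empty
rest 'dbb' ignored (set empty)
after full input: {}  (accept=1 not in)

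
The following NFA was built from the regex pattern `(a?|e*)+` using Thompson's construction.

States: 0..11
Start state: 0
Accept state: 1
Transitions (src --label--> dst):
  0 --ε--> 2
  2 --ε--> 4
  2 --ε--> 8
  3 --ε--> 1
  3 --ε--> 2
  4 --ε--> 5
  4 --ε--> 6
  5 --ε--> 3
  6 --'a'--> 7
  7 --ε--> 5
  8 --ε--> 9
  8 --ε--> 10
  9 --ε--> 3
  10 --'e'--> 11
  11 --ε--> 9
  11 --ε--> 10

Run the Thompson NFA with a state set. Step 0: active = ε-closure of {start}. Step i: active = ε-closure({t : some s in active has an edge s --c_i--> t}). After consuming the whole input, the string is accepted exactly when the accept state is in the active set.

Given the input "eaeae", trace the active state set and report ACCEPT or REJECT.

start: ε-closure({0}) = {0,1,2,3,4,5,6,8,9,10}
'e' @ 1: {1,2,3,4,5,6,8,9,10,11}  ✓accept
'a' @ 2: {1,2,3,4,5,6,7,8,9,10}  ✓accept
'e' @ 3: {1,2,3,4,5,6,8,9,10,11}  ✓accept
'a' @ 4: {1,2,3,4,5,6,7,8,9,10}  ✓accept
'e' @ 5: {1,2,3,4,5,6,8,9,10,11}  ✓accept
final: {1,2,3,4,5,6,8,9,10,11}; accept 1 in set

Answer: ACCEPT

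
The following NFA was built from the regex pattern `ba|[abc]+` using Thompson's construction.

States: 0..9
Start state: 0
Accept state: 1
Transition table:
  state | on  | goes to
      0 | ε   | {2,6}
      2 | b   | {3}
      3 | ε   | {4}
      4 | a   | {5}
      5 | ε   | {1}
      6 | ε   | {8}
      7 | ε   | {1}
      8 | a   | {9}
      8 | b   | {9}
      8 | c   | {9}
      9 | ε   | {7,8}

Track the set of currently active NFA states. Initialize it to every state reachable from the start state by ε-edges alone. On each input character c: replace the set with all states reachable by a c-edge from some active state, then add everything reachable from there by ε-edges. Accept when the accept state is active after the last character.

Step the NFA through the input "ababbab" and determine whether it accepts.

initial (ε-close {0}): {0,2,6,8}
'a' @ 1: {1,7,8,9}  ✓accept
'b' @ 2: {1,7,8,9}  ✓accept
'a' @ 3: {1,7,8,9}  ✓accept
'b' @ 4: {1,7,8,9}  ✓accept
'b' @ 5: {1,7,8,9}  ✓accept
'a' @ 6: {1,7,8,9}  ✓accept
'b' @ 7: {1,7,8,9}  ✓accept
end set {1,7,8,9} — state 1 in

Answer: ACCEPT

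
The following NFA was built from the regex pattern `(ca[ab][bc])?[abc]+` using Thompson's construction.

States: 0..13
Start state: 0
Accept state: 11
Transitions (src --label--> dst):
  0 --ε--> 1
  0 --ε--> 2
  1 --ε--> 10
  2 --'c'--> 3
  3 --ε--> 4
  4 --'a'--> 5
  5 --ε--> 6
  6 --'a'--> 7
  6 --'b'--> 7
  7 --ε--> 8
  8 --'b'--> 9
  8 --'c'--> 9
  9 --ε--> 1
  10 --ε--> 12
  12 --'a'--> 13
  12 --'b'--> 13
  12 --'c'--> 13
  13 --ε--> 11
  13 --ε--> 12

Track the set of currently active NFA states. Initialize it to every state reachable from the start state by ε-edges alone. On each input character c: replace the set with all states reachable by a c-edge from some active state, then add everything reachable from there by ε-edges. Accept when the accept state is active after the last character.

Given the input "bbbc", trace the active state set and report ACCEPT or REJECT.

start: ε-closure({0}) = {0,1,2,10,12}
'b' @ 1: {11,12,13}  ✓accept
'b' @ 2: {11,12,13}  ✓accept
'b' @ 3: {11,12,13}  ✓accept
'c' @ 4: {11,12,13}  ✓accept
final: {11,12,13}; accept 11 in set

Answer: ACCEPT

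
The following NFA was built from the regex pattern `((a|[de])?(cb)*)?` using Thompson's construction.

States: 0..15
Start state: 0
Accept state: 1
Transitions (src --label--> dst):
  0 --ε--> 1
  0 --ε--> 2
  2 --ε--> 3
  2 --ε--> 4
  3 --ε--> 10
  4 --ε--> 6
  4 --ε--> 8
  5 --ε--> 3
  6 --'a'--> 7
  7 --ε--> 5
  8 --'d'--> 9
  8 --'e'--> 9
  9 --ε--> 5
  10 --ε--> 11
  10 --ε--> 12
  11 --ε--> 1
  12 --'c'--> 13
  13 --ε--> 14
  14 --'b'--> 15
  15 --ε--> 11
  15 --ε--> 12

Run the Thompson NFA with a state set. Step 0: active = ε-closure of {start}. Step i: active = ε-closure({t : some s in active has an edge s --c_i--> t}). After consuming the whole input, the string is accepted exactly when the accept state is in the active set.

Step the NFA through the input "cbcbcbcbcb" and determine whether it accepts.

Answer: ACCEPT

Trace:
S₀ = ε-closure({0}) = {0,1,2,3,4,6,8,10,11,12}
'c' @ 1: {13,14}
'b' @ 2: {1,11,12,15}  (accept∈set)
'c' @ 3: {13,14}
'b' @ 4: {1,11,12,15}  (accept∈set)
'c' @ 5: {13,14}
'b' @ 6: {1,11,12,15}  (accept∈set)
'c' @ 7: {13,14}
'b' @ 8: {1,11,12,15}  (accept∈set)
'c' @ 9: {13,14}
'b' @ 10: {1,11,12,15}  (accept∈set)
after full input: {1,11,12,15}  (accept=1 in)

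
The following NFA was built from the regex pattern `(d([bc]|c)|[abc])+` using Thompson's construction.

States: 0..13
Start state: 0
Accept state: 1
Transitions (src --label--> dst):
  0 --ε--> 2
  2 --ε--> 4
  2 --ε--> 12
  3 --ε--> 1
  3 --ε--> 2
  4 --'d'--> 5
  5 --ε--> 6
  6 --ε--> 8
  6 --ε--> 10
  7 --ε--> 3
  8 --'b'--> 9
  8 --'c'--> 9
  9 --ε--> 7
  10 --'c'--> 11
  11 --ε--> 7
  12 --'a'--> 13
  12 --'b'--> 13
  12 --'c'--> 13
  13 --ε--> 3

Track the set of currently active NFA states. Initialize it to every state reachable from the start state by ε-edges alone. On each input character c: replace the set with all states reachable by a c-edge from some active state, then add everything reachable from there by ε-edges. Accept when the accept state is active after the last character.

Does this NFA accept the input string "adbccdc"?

start: ε-closure({0}) = {0,2,4,12}
'a' @ 1: {1,2,3,4,12,13}  ✓accept
'd' @ 2: {5,6,8,10}
'b' @ 3: {1,2,3,4,7,9,12}  ✓accept
'c' @ 4: {1,2,3,4,12,13}  ✓accept
'c' @ 5: {1,2,3,4,12,13}  ✓accept
'd' @ 6: {5,6,8,10}
'c' @ 7: {1,2,3,4,7,9,11,12}  ✓accept
after full input: {1,2,3,4,7,9,11,12}  (accept=1 in)

Answer: ACCEPT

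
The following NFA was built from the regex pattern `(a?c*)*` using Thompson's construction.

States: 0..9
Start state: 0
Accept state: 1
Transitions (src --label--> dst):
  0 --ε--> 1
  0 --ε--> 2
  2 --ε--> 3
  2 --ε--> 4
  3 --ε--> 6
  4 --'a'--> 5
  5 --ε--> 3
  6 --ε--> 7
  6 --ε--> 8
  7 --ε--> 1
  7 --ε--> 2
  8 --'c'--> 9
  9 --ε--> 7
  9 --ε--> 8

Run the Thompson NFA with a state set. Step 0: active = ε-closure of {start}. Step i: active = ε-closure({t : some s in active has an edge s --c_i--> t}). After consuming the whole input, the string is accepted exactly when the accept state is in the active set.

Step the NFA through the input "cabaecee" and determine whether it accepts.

Answer: REJECT

Steps:
start: ε-closure({0}) = {0,1,2,3,4,6,7,8}
'c' @ 1: {1,2,3,4,6,7,8,9}  ✓accept
'a' @ 2: {1,2,3,4,5,6,7,8}  ✓accept
'b' @ 3: {}  — no active states
rest 'aecee' ignored (set empty)
final: {}; accept 1 not in set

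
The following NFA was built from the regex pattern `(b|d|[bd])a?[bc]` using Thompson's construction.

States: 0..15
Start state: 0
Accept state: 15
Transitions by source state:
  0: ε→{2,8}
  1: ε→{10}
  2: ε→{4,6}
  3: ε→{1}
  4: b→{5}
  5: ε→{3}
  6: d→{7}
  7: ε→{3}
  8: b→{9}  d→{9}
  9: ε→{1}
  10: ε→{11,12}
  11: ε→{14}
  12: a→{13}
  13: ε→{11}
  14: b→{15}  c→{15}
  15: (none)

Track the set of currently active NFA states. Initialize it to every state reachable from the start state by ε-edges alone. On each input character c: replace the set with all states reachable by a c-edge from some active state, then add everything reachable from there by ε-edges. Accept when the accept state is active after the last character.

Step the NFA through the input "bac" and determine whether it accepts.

S₀ = ε-closure({0}) = {0,2,4,6,8}
'b' @ 1: {1,3,5,9,10,11,12,14}
'a' @ 2: {11,13,14}
'c' @ 3: {15}  (accept∈set)
final: {15}; accept 15 in set

Answer: ACCEPT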